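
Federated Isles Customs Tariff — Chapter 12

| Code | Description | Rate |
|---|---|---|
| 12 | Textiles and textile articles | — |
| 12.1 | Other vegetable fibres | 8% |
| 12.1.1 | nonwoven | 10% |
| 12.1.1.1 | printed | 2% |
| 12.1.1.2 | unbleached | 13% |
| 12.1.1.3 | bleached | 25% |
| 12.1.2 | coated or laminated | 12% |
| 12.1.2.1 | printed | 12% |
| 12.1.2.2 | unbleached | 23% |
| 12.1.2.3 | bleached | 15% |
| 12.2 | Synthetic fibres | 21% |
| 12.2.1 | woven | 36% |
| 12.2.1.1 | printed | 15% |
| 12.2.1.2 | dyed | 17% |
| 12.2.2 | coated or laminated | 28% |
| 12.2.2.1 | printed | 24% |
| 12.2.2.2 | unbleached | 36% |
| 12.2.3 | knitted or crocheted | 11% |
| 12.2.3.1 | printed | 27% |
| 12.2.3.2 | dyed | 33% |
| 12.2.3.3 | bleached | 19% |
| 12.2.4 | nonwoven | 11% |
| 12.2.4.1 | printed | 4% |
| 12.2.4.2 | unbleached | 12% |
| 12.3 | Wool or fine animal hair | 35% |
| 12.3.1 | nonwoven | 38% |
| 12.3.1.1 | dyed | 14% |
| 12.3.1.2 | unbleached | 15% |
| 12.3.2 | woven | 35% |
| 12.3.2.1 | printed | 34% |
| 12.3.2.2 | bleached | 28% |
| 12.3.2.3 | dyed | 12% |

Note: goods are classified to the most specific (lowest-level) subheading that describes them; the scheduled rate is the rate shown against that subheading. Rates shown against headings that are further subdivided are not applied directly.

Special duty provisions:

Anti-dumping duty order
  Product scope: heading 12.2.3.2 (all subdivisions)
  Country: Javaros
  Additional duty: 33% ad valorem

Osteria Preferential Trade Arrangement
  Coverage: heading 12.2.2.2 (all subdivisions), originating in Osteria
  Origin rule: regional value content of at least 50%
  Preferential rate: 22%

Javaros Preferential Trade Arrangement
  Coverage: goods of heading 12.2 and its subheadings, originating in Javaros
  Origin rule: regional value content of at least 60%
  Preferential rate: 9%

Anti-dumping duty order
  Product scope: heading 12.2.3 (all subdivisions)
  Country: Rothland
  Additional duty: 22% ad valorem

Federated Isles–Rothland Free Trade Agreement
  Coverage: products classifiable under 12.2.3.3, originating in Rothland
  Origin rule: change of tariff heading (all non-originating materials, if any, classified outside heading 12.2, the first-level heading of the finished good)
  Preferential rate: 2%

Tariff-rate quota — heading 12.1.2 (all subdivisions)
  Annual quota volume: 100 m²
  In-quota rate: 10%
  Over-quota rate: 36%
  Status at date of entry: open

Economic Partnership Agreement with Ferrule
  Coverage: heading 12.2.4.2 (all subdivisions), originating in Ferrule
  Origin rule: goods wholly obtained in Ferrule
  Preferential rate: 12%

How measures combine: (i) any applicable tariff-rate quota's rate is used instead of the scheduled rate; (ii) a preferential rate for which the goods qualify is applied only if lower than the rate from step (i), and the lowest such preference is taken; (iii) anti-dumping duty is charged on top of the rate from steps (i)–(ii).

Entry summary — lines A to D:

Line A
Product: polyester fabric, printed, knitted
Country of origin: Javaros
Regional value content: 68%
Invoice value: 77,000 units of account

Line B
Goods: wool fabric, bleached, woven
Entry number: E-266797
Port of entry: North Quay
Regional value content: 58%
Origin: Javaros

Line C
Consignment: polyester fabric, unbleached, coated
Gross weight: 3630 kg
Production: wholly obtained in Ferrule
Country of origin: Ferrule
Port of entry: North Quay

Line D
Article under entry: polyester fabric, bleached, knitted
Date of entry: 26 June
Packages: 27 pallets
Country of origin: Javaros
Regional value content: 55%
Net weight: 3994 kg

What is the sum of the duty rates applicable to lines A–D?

Line A: polyester → 12.2; knitted → 12.2.3; printed → 12.2.3.1. Scheduled 27%. Javaros agreement on 12.2: RVC ≥ 60% → 9% available; preferential 9%. → 9%.
Line B: wool → 12.3; woven → 12.3.2; bleached → 12.3.2.2. Scheduled 28%. Javaros agreement on 12.2: 12.3.2.2 not covered. → 28%.
Line C: polyester → 12.2; coated → 12.2.2; unbleached → 12.2.2.2. Scheduled 36%. Ferrule agreement on 12.2.4.2: 12.2.2.2 not covered. → 36%.
Line D: polyester → 12.2; knitted → 12.2.3; bleached → 12.2.3.3. Scheduled 19%. Javaros agreement on 12.2: RVC < 60%. → 19%.
Sum: 9% + 28% + 36% + 19% = 92%.

92%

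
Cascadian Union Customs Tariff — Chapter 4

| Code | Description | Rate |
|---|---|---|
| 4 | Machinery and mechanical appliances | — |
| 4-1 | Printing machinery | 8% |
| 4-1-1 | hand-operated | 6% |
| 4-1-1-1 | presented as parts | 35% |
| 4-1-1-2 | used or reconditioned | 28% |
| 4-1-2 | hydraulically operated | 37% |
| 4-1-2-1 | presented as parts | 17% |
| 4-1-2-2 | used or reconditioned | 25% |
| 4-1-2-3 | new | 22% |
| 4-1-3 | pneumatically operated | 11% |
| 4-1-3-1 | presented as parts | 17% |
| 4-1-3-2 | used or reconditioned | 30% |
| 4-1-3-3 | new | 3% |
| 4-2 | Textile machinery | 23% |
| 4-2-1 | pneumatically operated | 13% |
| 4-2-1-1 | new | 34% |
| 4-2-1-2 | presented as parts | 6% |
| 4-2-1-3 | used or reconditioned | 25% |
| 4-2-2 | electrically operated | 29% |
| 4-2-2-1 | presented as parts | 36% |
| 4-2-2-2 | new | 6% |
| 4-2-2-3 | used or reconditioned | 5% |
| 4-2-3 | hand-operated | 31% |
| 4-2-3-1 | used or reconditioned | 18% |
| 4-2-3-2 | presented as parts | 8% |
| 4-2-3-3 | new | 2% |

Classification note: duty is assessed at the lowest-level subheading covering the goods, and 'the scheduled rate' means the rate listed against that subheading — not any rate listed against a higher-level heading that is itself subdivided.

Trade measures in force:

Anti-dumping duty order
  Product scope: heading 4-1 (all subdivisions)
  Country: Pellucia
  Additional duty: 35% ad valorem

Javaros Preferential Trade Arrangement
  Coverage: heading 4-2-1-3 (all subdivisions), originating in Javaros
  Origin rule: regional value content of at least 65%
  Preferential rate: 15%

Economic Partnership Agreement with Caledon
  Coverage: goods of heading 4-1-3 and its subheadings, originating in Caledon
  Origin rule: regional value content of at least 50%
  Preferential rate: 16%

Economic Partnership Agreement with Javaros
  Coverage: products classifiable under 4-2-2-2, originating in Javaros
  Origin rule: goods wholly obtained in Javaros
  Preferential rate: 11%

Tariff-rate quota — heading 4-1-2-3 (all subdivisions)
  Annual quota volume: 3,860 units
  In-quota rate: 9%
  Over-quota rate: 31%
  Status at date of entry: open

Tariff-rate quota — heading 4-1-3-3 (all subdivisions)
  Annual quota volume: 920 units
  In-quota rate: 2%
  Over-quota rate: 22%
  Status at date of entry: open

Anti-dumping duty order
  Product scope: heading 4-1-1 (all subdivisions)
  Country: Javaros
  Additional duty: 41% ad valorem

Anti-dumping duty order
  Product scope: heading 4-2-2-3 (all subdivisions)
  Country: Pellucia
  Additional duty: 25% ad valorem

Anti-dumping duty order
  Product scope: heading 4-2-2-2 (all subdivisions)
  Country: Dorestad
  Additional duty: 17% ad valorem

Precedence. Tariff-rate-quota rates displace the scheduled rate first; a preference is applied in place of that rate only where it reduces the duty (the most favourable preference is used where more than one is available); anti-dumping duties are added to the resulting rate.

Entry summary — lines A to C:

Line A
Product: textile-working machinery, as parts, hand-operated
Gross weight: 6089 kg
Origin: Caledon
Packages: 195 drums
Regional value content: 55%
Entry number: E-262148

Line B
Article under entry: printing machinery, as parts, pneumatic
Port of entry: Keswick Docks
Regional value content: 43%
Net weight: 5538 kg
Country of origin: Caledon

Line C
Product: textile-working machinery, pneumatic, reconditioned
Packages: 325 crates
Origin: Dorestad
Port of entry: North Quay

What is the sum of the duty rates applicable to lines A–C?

50%

Line A: textile-working → 4-2; hand-operated → 4-2-3; as parts → 4-2-3-2. Scheduled 8%. Caledon agreement on 4-1-3: 4-2-3-2 not covered. → 8%.
Line B: printing → 4-1; pneumatic → 4-1-3; as parts → 4-1-3-1. Scheduled 17%. Caledon agreement on 4-1-3: RVC < 50%. → 17%.
Line C: textile-working → 4-2; pneumatic → 4-2-1; reconditioned → 4-2-1-3. Scheduled 25%. No special measure applies. → 25%.
Sum: 8% + 17% + 25% = 50%.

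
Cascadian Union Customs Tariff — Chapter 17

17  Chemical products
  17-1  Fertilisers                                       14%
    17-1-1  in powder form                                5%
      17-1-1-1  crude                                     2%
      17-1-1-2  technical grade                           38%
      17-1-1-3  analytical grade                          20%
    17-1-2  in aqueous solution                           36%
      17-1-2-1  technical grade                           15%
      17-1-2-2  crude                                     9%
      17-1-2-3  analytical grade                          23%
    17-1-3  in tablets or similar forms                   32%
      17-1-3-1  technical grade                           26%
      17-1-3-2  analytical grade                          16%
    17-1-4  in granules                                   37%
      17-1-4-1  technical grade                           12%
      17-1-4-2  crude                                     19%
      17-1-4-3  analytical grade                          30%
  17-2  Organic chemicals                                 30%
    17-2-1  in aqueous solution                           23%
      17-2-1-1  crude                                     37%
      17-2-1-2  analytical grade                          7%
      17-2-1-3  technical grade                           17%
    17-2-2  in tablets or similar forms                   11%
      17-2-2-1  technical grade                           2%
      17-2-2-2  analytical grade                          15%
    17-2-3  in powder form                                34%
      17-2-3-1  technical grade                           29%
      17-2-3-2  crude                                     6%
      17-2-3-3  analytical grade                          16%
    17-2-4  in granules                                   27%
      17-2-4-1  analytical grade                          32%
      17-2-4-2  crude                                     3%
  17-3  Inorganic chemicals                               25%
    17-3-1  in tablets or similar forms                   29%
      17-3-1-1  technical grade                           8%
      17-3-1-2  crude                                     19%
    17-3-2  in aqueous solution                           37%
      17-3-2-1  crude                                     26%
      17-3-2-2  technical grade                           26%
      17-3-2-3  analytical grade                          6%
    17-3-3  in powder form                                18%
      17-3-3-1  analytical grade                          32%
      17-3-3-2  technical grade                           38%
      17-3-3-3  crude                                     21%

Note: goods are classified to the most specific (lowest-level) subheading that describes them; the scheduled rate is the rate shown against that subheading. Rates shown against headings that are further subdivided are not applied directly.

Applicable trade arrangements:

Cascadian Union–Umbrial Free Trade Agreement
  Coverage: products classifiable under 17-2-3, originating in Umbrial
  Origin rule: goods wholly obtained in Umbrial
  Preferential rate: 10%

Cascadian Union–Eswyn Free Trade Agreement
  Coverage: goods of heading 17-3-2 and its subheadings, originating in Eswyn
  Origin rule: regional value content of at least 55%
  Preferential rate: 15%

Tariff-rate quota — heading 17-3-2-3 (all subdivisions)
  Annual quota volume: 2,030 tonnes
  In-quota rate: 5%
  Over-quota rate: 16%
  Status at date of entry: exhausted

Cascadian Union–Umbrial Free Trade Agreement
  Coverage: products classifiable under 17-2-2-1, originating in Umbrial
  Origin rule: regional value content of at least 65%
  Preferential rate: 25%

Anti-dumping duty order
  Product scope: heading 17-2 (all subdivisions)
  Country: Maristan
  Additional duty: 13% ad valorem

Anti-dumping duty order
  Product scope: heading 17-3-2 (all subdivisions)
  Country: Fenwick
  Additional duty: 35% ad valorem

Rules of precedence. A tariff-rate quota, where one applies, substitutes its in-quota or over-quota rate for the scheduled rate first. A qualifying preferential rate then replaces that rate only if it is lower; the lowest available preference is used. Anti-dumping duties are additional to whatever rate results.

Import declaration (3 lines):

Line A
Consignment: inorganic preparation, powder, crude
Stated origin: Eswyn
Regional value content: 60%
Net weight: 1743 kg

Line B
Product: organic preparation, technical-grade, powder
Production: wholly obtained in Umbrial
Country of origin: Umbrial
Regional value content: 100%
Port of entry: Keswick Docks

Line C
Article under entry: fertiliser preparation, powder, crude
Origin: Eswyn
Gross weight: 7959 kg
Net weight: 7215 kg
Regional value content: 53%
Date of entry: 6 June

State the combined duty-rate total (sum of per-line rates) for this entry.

33%

Line A: inorganic → 17-3; powder → 17-3-3; crude → 17-3-3-3. Scheduled 21%. Eswyn agreement on 17-3-2: 17-3-3-3 not covered. → 21%.
Line B: organic → 17-2; powder → 17-2-3; technical-grade → 17-2-3-1. Scheduled 29%. Umbrial agreement on 17-2-3: wholly obtained → 10% available; Umbrial agreement on 17-2-2-1: 17-2-3-1 not covered; preferential 10%. → 10%.
Line C: fertiliser → 17-1; powder → 17-1-1; crude → 17-1-1-1. Scheduled 2%. Eswyn agreement on 17-3-2: 17-1-1-1 not covered. → 2%.
Sum: 21% + 10% + 2% = 33%.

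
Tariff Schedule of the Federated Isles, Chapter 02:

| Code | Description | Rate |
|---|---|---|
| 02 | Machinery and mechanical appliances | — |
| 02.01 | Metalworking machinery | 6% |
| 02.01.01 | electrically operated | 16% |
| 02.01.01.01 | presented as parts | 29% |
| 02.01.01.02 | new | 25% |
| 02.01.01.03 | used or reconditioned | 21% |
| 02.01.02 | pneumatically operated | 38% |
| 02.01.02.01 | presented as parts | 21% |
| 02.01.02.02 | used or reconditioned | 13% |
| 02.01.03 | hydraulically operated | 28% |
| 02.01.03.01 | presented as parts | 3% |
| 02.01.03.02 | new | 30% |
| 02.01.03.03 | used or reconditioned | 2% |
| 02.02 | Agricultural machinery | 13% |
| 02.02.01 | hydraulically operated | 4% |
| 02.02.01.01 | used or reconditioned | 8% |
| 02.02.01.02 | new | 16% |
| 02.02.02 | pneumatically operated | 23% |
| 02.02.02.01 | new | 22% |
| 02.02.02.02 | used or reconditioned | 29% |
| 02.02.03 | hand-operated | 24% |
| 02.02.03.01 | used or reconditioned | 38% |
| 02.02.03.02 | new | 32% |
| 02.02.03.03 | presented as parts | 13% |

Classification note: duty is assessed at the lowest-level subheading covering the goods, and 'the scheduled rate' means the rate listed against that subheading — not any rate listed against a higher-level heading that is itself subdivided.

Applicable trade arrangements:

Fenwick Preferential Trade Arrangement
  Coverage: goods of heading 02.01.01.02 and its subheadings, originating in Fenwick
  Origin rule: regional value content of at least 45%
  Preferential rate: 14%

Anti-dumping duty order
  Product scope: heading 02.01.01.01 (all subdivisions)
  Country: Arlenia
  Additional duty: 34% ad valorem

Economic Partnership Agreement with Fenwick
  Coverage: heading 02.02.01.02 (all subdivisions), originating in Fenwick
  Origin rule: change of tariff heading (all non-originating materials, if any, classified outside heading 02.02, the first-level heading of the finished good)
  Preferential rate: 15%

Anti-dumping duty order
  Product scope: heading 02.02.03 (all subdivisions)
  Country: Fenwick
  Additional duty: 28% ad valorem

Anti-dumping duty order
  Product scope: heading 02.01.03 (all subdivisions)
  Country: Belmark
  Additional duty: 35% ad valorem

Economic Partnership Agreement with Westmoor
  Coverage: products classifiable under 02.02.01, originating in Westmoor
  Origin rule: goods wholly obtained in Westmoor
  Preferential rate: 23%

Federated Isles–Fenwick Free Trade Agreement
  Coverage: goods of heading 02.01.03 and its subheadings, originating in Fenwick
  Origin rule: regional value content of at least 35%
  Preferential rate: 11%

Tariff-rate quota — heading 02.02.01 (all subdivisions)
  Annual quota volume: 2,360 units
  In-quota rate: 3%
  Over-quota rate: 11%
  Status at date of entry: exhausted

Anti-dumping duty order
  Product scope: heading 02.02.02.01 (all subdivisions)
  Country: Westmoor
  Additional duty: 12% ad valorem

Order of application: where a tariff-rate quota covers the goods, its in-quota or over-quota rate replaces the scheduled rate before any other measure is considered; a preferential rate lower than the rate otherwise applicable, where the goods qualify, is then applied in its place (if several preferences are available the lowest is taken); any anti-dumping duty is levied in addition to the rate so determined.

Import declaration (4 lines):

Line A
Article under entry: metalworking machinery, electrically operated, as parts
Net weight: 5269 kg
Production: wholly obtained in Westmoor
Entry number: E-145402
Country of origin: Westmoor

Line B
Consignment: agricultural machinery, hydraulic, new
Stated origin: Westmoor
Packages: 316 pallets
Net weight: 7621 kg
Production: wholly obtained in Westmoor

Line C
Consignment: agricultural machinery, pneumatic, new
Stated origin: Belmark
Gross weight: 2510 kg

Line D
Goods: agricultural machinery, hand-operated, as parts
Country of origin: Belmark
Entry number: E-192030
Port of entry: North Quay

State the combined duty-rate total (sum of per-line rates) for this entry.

Line A: metalworking → 02.01; electrically operated → 02.01.01; as parts → 02.01.01.01. Scheduled 29%. Westmoor agreement on 02.02.01: 02.01.01.01 not covered. → 29%.
Line B: agricultural → 02.02; hydraulic → 02.02.01; new → 02.02.01.02. Scheduled 16%. quota on 02.02.01 exhausted → over-quota 11%; Westmoor agreement on 02.02.01: wholly obtained → 23% available; preference 23% not lower than 11% → no reduction. → 11%.
Line C: agricultural → 02.02; pneumatic → 02.02.02; new → 02.02.02.01. Scheduled 22%. No special measure applies. → 22%.
Line D: agricultural → 02.02; hand-operated → 02.02.03; as parts → 02.02.03.03. Scheduled 13%. No special measure applies. → 13%.
Sum: 29% + 11% + 22% + 13% = 75%.

75%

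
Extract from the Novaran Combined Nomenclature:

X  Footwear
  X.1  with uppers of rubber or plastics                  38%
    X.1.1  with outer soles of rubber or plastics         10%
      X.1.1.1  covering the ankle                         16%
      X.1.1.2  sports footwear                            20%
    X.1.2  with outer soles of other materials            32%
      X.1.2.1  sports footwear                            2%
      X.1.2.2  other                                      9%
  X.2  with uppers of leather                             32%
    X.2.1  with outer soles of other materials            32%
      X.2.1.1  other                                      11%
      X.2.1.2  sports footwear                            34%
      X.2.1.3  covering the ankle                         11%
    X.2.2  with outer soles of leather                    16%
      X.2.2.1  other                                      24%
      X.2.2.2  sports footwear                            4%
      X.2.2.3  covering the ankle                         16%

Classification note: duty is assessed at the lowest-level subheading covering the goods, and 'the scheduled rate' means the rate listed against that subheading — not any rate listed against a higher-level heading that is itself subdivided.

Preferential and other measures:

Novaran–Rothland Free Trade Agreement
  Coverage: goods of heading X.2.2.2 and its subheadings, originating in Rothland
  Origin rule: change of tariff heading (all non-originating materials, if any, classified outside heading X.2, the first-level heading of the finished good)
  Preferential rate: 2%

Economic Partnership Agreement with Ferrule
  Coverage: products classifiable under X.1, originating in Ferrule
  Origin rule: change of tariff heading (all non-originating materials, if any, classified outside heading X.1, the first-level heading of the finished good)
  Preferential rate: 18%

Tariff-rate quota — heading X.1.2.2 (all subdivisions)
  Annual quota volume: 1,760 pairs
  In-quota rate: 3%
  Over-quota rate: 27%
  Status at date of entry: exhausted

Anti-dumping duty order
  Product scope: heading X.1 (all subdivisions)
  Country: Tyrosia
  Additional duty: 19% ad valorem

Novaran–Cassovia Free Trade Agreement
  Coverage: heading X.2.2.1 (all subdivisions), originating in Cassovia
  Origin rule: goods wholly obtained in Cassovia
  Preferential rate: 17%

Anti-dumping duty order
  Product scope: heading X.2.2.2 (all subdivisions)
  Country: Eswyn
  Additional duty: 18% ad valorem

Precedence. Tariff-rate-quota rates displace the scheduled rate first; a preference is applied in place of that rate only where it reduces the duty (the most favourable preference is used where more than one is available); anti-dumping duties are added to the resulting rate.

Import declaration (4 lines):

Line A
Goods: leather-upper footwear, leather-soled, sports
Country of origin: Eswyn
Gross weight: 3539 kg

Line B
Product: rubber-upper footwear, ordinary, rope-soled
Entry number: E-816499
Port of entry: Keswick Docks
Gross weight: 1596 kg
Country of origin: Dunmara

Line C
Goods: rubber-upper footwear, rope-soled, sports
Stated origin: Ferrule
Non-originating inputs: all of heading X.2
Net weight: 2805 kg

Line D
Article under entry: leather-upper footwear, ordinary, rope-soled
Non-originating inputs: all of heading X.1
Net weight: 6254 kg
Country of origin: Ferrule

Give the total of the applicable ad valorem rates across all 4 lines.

Line A: leather-upper → X.2; leather-soled → X.2.2; sports → X.2.2.2. Scheduled 4%. anti-dumping (Eswyn, X.2.2.2): +18%; total 4% + 18% = 22%. → 22%.
Line B: rubber-upper → X.1; rope-soled → X.1.2; ordinary → X.1.2.2. Scheduled 9%. quota on X.1.2.2 exhausted → over-quota 27%. → 27%.
Line C: rubber-upper → X.1; rope-soled → X.1.2; sports → X.1.2.1. Scheduled 2%. Ferrule agreement on X.1: CTH met → 18% available; preference 18% not lower than 2% → no reduction. → 2%.
Line D: leather-upper → X.2; rope-soled → X.2.1; ordinary → X.2.1.1. Scheduled 11%. Ferrule agreement on X.1: X.2.1.1 not covered. → 11%.
Sum: 22% + 27% + 2% + 11% = 62%.

62%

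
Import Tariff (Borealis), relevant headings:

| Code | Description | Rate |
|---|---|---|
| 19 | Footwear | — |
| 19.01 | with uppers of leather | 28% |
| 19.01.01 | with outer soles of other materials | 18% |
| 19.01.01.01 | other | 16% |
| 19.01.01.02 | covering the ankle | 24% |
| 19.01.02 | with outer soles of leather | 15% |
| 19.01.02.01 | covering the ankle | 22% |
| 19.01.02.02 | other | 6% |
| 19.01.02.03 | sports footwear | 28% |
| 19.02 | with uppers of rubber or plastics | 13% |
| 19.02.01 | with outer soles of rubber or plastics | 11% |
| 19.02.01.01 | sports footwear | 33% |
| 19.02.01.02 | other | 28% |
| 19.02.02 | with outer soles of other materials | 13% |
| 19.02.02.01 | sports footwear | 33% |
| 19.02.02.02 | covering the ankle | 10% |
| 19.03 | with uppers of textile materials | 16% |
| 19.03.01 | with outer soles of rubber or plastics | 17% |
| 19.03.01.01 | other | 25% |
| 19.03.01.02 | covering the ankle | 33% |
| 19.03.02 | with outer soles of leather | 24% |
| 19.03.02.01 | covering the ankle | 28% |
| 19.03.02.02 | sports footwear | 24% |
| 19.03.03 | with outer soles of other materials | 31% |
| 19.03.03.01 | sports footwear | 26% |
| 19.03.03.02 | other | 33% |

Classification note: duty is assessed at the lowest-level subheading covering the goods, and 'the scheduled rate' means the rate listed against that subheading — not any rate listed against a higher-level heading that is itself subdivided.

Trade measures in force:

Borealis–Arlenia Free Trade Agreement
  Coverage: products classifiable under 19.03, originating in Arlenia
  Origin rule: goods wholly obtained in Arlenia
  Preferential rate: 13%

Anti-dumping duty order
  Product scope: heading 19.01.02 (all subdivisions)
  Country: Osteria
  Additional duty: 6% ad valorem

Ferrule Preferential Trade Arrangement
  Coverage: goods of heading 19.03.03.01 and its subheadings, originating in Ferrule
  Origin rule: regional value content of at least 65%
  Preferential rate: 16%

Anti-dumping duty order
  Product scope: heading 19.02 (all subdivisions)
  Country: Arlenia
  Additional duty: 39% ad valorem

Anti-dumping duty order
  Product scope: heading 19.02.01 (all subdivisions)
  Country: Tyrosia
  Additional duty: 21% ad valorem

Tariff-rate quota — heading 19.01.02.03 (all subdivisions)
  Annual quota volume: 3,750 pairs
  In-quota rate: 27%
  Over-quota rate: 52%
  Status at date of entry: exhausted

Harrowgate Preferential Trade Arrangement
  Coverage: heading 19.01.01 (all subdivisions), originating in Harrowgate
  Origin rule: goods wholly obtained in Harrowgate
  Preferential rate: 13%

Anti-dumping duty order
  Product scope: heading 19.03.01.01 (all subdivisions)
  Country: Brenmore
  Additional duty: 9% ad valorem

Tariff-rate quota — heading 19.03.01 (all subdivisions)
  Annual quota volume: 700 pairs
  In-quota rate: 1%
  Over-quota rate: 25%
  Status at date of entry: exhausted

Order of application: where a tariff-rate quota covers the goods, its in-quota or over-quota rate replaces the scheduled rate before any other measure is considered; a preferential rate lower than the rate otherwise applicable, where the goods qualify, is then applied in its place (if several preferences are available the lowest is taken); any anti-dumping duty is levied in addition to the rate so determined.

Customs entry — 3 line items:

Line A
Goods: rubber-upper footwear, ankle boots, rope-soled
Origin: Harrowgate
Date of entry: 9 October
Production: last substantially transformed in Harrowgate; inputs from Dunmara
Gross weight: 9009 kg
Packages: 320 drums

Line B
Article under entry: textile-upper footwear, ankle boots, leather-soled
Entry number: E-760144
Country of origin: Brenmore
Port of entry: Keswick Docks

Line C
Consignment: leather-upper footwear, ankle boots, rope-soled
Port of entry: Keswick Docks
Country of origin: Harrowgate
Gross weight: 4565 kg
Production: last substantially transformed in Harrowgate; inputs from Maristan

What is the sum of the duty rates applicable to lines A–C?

62%

Line A: rubber-upper → 19.02; rope-soled → 19.02.02; ankle boots → 19.02.02.02. Scheduled 10%. Harrowgate agreement on 19.01.01: 19.02.02.02 not covered. → 10%.
Line B: textile-upper → 19.03; leather-soled → 19.03.02; ankle boots → 19.03.02.01. Scheduled 28%. No special measure applies. → 28%.
Line C: leather-upper → 19.01; rope-soled → 19.01.01; ankle boots → 19.01.01.02. Scheduled 24%. Harrowgate agreement on 19.01.01: not wholly obtained. → 24%.
Sum: 10% + 28% + 24% = 62%.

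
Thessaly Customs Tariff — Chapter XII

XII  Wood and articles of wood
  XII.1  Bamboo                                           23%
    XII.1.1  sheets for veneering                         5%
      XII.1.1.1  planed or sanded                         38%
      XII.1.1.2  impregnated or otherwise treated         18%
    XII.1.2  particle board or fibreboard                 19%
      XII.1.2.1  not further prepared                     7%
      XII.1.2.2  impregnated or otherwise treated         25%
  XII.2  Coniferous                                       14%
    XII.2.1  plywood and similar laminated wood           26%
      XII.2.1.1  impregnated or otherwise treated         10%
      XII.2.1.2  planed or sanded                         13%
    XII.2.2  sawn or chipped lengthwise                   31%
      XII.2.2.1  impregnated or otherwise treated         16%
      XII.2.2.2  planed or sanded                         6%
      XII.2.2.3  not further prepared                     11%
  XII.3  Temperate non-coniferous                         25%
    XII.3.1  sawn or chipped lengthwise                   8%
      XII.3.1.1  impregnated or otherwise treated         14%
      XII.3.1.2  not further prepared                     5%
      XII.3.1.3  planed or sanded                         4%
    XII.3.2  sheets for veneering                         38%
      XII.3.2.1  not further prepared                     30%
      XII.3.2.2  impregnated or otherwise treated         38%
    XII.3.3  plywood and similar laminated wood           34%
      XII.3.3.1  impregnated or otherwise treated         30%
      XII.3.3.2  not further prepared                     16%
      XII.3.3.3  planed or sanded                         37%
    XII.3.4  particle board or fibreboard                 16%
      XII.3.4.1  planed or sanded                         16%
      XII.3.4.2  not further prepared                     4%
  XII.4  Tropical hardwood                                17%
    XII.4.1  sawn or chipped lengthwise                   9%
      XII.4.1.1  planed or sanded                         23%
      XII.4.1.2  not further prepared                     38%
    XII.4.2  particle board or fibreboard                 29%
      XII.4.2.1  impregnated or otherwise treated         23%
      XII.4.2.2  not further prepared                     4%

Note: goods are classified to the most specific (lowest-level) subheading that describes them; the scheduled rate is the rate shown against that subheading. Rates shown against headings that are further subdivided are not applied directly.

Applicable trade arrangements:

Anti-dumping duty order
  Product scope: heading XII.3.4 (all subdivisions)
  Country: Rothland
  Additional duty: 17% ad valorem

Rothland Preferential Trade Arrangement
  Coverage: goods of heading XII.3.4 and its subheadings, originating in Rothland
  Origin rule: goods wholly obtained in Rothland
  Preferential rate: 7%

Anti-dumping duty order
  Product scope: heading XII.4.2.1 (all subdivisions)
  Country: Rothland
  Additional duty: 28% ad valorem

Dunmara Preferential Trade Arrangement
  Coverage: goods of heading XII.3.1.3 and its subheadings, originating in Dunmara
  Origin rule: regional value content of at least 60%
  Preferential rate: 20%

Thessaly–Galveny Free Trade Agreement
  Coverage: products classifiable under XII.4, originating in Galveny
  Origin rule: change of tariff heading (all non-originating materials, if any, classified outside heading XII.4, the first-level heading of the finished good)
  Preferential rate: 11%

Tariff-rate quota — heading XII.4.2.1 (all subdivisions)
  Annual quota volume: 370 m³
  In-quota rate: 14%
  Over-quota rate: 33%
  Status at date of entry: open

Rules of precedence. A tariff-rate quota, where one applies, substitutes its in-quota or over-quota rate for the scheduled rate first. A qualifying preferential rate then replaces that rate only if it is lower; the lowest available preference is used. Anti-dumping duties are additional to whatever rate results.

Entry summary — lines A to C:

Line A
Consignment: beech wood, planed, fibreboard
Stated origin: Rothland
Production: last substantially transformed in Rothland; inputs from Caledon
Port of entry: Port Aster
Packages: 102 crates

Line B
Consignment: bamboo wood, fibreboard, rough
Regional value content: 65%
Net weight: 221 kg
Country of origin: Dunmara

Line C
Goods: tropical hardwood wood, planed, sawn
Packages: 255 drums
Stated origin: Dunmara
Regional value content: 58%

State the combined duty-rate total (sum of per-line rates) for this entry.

63%

Line A: beech → XII.3; fibreboard → XII.3.4; planed → XII.3.4.1. Scheduled 16%. Rothland agreement on XII.3.4: not wholly obtained; anti-dumping (Rothland, XII.3.4): +17%; total 16% + 17% = 33%. → 33%.
Line B: bamboo → XII.1; fibreboard → XII.1.2; rough → XII.1.2.1. Scheduled 7%. Dunmara agreement on XII.3.1.3: XII.1.2.1 not covered. → 7%.
Line C: tropical hardwood → XII.4; sawn → XII.4.1; planed → XII.4.1.1. Scheduled 23%. Dunmara agreement on XII.3.1.3: XII.4.1.1 not covered. → 23%.
Sum: 33% + 7% + 23% = 63%.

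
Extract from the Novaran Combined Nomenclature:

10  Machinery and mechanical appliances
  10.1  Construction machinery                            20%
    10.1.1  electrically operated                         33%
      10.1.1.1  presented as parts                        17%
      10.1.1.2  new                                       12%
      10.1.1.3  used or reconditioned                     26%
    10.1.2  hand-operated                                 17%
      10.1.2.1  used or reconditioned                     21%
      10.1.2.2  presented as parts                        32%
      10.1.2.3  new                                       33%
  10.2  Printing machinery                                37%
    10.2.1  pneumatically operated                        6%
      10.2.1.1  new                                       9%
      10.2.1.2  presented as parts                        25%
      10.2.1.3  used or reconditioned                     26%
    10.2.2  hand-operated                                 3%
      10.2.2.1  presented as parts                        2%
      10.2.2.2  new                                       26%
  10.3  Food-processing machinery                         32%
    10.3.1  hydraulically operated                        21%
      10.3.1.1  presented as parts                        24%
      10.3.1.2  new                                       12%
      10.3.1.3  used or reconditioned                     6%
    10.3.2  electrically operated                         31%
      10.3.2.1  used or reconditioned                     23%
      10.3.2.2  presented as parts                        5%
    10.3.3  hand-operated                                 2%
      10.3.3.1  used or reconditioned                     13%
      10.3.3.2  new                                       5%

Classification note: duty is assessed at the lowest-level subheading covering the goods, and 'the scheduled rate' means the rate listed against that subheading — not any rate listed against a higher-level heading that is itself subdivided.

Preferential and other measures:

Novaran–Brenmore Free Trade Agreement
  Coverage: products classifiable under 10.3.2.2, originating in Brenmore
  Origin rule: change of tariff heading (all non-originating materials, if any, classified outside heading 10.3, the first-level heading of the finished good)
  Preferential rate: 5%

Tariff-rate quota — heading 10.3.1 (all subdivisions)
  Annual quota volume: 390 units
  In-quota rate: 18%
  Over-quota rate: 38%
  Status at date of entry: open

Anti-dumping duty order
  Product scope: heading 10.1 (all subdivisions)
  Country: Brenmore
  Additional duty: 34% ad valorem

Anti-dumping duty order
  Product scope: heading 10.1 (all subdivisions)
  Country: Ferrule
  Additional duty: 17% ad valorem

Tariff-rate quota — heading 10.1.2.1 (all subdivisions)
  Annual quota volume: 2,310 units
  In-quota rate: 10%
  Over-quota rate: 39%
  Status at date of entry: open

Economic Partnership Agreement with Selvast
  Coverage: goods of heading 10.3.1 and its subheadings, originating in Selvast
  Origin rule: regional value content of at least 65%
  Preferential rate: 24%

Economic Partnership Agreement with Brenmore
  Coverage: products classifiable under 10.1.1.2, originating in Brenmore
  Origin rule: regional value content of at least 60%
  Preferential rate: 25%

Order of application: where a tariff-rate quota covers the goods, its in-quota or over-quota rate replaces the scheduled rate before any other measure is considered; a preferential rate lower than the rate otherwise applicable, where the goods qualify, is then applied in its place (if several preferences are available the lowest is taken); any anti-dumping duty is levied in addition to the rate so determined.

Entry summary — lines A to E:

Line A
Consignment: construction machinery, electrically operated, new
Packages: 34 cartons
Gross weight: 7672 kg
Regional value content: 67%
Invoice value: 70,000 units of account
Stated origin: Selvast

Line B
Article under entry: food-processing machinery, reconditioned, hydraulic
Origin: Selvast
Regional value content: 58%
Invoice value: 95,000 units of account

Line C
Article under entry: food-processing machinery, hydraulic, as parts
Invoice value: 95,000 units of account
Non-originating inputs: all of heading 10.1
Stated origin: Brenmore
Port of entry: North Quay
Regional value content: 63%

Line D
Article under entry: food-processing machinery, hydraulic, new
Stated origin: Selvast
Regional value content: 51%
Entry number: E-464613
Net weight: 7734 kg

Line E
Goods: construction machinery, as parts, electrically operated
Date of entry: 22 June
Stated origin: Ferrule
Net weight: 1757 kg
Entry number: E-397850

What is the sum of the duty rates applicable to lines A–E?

Line A: construction → 10.1; electrically operated → 10.1.1; new → 10.1.1.2. Scheduled 12%. Selvast agreement on 10.3.1: 10.1.1.2 not covered. → 12%.
Line B: food-processing → 10.3; hydraulic → 10.3.1; reconditioned → 10.3.1.3. Scheduled 6%. quota on 10.3.1 open → in-quota 18%; Selvast agreement on 10.3.1: RVC < 65%. → 18%.
Line C: food-processing → 10.3; hydraulic → 10.3.1; as parts → 10.3.1.1. Scheduled 24%. quota on 10.3.1 open → in-quota 18%; Brenmore agreement on 10.3.2.2: 10.3.1.1 not covered; Brenmore agreement on 10.1.1.2: 10.3.1.1 not covered. → 18%.
Line D: food-processing → 10.3; hydraulic → 10.3.1; new → 10.3.1.2. Scheduled 12%. quota on 10.3.1 open → in-quota 18%; Selvast agreement on 10.3.1: RVC < 65%. → 18%.
Line E: construction → 10.1; electrically operated → 10.1.1; as parts → 10.1.1.1. Scheduled 17%. anti-dumping (Ferrule, 10.1): +17%; total 17% + 17% = 34%. → 34%.
Sum: 12% + 18% + 18% + 18% + 34% = 100%.

100%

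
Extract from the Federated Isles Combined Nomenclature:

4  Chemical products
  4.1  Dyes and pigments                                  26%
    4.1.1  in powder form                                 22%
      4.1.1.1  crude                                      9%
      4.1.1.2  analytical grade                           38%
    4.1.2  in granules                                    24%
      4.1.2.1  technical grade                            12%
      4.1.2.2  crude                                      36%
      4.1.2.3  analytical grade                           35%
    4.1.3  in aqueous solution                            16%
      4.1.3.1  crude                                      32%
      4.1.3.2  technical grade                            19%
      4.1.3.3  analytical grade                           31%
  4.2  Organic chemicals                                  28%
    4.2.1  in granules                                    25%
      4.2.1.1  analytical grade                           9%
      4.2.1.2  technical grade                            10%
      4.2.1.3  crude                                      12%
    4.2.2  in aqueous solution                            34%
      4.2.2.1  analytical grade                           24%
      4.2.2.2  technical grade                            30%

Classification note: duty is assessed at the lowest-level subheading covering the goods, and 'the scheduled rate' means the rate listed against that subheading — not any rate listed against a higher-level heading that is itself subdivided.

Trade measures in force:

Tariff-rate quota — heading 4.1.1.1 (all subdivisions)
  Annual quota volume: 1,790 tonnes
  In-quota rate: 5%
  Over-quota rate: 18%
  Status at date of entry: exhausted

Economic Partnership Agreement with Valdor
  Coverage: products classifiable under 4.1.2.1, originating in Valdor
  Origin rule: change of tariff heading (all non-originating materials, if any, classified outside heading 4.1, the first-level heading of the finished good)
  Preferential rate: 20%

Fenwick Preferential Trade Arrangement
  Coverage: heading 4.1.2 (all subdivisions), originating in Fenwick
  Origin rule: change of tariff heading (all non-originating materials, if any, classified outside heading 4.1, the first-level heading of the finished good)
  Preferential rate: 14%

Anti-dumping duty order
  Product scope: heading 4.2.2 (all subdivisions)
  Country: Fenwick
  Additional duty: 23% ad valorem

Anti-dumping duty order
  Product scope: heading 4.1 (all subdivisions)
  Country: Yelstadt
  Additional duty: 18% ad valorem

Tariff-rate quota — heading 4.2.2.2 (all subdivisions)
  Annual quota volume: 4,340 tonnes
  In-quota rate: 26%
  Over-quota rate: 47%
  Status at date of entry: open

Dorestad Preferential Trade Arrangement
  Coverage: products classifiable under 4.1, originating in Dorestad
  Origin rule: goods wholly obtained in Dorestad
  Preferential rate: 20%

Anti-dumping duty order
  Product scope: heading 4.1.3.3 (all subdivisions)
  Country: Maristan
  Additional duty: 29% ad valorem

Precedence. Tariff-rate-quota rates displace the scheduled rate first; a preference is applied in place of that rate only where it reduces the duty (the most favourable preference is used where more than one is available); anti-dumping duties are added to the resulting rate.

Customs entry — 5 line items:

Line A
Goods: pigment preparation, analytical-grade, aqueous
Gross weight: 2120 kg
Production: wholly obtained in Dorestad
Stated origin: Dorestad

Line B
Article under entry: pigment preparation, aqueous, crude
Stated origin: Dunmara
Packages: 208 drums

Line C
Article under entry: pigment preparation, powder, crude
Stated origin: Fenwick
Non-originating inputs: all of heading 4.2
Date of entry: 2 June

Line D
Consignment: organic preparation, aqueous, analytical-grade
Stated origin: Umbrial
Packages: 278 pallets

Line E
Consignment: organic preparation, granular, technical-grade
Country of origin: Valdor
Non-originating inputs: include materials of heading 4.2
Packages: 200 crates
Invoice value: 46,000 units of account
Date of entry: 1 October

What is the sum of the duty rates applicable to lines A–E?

104%

Line A: pigment → 4.1; aqueous → 4.1.3; analytical-grade → 4.1.3.3. Scheduled 31%. Dorestad agreement on 4.1: wholly obtained → 20% available; preferential 20%. → 20%.
Line B: pigment → 4.1; aqueous → 4.1.3; crude → 4.1.3.1. Scheduled 32%. No special measure applies. → 32%.
Line C: pigment → 4.1; powder → 4.1.1; crude → 4.1.1.1. Scheduled 9%. quota on 4.1.1.1 exhausted → over-quota 18%; Fenwick agreement on 4.1.2: 4.1.1.1 not covered. → 18%.
Line D: organic → 4.2; aqueous → 4.2.2; analytical-grade → 4.2.2.1. Scheduled 24%. No special measure applies. → 24%.
Line E: organic → 4.2; granular → 4.2.1; technical-grade → 4.2.1.2. Scheduled 10%. Valdor agreement on 4.1.2.1: 4.2.1.2 not covered. → 10%.
Sum: 20% + 32% + 18% + 24% + 10% = 104%.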